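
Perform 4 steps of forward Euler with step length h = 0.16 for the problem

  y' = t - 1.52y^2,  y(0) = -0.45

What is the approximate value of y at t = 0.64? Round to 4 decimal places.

Euler: y_{n+1} = y_n + h·f(t_n, y_n).
t=0.000000, y=-0.450000: f=-0.307800 → y ← -0.450000 + 0.16·(-0.307800) = -0.499248
t=0.160000, y=-0.499248: f=-0.218858 → y ← -0.499248 + 0.16·(-0.218858) = -0.534265
t=0.320000, y=-0.534265: f=-0.113868 → y ← -0.534265 + 0.16·(-0.113868) = -0.552484
t=0.480000, y=-0.552484: f=0.016037 → y ← -0.552484 + 0.16·0.016037 = -0.549918
y(0.64) ≈ -0.5499

-0.5499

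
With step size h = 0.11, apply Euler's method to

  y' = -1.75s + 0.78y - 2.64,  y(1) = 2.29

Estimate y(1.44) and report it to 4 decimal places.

0.8538

Euler: y_{n+1} = y_n + h·f(s_n, y_n).
s=1.000000, y=2.290000: f=-2.603800 → y ← 2.290000 + 0.11·(-2.603800) = 2.003582
s=1.110000, y=2.003582: f=-3.019706 → y ← 2.003582 + 0.11·(-3.019706) = 1.671414
s=1.220000, y=1.671414: f=-3.471297 → y ← 1.671414 + 0.11·(-3.471297) = 1.289572
s=1.330000, y=1.289572: f=-3.961634 → y ← 1.289572 + 0.11·(-3.961634) = 0.853792
y(1.44) ≈ 0.8538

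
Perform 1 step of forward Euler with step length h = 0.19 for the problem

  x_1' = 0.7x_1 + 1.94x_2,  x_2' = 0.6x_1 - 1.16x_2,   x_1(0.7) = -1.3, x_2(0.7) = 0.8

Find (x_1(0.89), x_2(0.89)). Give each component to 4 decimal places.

Euler on (x_1,x_2): x_1_{n+1} = x_1_n + h·x_1', x_2_{n+1} = x_2_n + h·x_2'.
0.700000: (-1.300000, 0.800000); f=(0.642000, -1.708000) → (-1.178020, 0.475480)
(x_1(0.89), x_2(0.89)) ≈ (-1.1780, 0.4755)

-1.1780, 0.4755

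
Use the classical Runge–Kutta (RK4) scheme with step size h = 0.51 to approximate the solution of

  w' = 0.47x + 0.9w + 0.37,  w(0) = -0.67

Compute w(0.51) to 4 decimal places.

-0.7492

RK4: k1 = f(x_n, w_n); k2 = f(x_n + h/2, w_n + (h/2)·k1); k3 = f(x_n + h/2, w_n + (h/2)·k2); k4 = f(x_n + h, w_n + h·k3); w_{n+1} = w_n + (h/6)·(k1 + 2k2 + 2k3 + k4).
x=0.000000, w=-0.670000:
  k1 = f(0.000000, -0.670000) = -0.233000
  k2 = f(0.255000, -0.729415) = -0.166624
  k3 = f(0.255000, -0.712489) = -0.151390
  k4 = f(0.510000, -0.747209) = -0.062788
  w ← -0.670000 + (0.51/6)·(k1 + 2k2 + 2k3 + k4) = -0.749204
w(0.51) ≈ -0.7492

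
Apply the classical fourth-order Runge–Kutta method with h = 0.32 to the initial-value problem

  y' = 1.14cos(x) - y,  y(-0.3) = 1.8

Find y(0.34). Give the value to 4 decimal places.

1.4783

RK4: k1 = f(x_n, y_n); k2 = f(x_n + h/2, y_n + (h/2)·k1); k3 = f(x_n + h/2, y_n + (h/2)·k2); k4 = f(x_n + h, y_n + h·k3); y_{n+1} = y_n + (h/6)·(k1 + 2k2 + 2k3 + k4).
x=-0.300000, y=1.800000:
  k1 = f(-0.300000, 1.800000) = -0.710916
  k2 = f(-0.140000, 1.686253) = -0.557407
  k3 = f(-0.140000, 1.710815) = -0.581969
  k4 = f(0.020000, 1.613770) = -0.473998
  y ← 1.800000 + (0.32/6)·(k1 + 2k2 + 2k3 + k4) = 1.615271
x=0.020000, y=1.615271:
  k1 = f(0.020000, 1.615271) = -0.475499
  k2 = f(0.180000, 1.539191) = -0.417609
  k3 = f(0.180000, 1.548454) = -0.426872
  k4 = f(0.340000, 1.478672) = -0.403932
  y ← 1.615271 + (0.32/6)·(k1 + 2k2 + 2k3 + k4) = 1.478290
y(0.34) ≈ 1.4783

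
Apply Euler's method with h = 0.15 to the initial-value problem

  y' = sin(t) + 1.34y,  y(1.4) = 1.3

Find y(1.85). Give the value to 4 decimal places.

Euler: y_{n+1} = y_n + h·f(t_n, y_n).
t=1.400000, y=1.300000: f=2.727450 → y ← 1.300000 + 0.15·2.727450 = 1.709117
t=1.550000, y=1.709117: f=3.290001 → y ← 1.709117 + 0.15·3.290001 = 2.202618
t=1.700000, y=2.202618: f=3.943172 → y ← 2.202618 + 0.15·3.943172 = 2.794093
y(1.85) ≈ 2.7941

2.7941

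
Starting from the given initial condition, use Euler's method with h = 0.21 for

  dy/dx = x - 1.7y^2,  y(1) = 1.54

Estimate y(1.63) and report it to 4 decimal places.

0.8965

Euler: y_{n+1} = y_n + h·f(x_n, y_n).
x=1.000000, y=1.540000: f=-3.031720 → y ← 1.540000 + 0.21·(-3.031720) = 0.903339
x=1.210000, y=0.903339: f=-0.177236 → y ← 0.903339 + 0.21·(-0.177236) = 0.866119
x=1.420000, y=0.866119: f=0.144723 → y ← 0.866119 + 0.21·0.144723 = 0.896511
y(1.63) ≈ 0.8965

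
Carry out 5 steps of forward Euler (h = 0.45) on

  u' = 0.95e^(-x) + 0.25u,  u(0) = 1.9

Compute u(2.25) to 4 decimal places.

4.6771

Euler: u_{n+1} = u_n + h·f(x_n, u_n).
x=0.000000, u=1.900000: f=1.425000 → u ← 1.900000 + 0.45·1.425000 = 2.541250
x=0.450000, u=2.541250: f=1.241059 → u ← 2.541250 + 0.45·1.241059 = 3.099727
x=0.900000, u=3.099727: f=1.161173 → u ← 3.099727 + 0.45·1.161173 = 3.622254
x=1.350000, u=3.622254: f=1.151842 → u ← 3.622254 + 0.45·1.151842 = 4.140583
x=1.800000, u=4.140583: f=1.192180 → u ← 4.140583 + 0.45·1.192180 = 4.677064
u(2.25) ≈ 4.6771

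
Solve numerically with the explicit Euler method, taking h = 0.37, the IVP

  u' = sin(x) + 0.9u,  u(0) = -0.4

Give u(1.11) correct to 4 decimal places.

Euler: u_{n+1} = u_n + h·f(x_n, u_n).
x=0.000000, u=-0.400000: f=-0.360000 → u ← -0.400000 + 0.37·(-0.360000) = -0.533200
x=0.370000, u=-0.533200: f=-0.118265 → u ← -0.533200 + 0.37·(-0.118265) = -0.576958
x=0.740000, u=-0.576958: f=0.155026 → u ← -0.576958 + 0.37·0.155026 = -0.519598
u(1.11) ≈ -0.5196

-0.5196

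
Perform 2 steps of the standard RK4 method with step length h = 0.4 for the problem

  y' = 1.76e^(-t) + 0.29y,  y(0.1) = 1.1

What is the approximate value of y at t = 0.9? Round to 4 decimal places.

RK4: k1 = f(t_n, y_n); k2 = f(t_n + h/2, y_n + (h/2)·k1); k3 = f(t_n + h/2, y_n + (h/2)·k2); k4 = f(t_n + h, y_n + h·k3); y_{n+1} = y_n + (h/6)·(k1 + 2k2 + 2k3 + k4).
t=0.100000, y=1.100000:
  k1 = f(0.100000, 1.100000) = 1.911514
  k2 = f(0.300000, 1.482303) = 1.733708
  k3 = f(0.300000, 1.446742) = 1.723395
  k4 = f(0.500000, 1.789358) = 1.586408
  y ← 1.100000 + (0.4/6)·(k1 + 2k2 + 2k3 + k4) = 1.794142
t=0.500000, y=1.794142:
  k1 = f(0.500000, 1.794142) = 1.587795
  k2 = f(0.700000, 2.111701) = 1.486383
  k3 = f(0.700000, 2.091419) = 1.480502
  k4 = f(0.900000, 2.386342) = 1.407602
  y ← 1.794142 + (0.4/6)·(k1 + 2k2 + 2k3 + k4) = 2.389420
y(0.9) ≈ 2.3894

2.3894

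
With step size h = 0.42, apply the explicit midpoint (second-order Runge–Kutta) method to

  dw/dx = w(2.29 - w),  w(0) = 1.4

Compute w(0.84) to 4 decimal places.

2.0728

Midpoint: k1 = f(x_n, w_n); k2 = f(x_n + h/2, w_n + (h/2)·k1); w_{n+1} = w_n + h·k2.
x=0.000000, w=1.400000:
  k1 = f(0.000000, 1.400000) = 1.246000
  k2 = f(0.210000, 1.661660) = 1.044087
  w ← 1.400000 + 0.42·1.044087 = 1.838517
x=0.420000, w=1.838517:
  k1 = f(0.420000, 1.838517) = 0.830060
  k2 = f(0.630000, 2.012829) = 0.557897
  w ← 1.838517 + 0.42·0.557897 = 2.072834
w(0.84) ≈ 2.0728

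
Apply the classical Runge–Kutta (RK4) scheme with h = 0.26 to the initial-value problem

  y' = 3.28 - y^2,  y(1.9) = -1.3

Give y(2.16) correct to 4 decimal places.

-0.7384

RK4: k1 = f(t_n, y_n); k2 = f(t_n + h/2, y_n + (h/2)·k1); k3 = f(t_n + h/2, y_n + (h/2)·k2); k4 = f(t_n + h, y_n + h·k3); y_{n+1} = y_n + (h/6)·(k1 + 2k2 + 2k3 + k4).
t=1.900000, y=-1.300000:
  k1 = f(1.900000, -1.300000) = 1.590000
  k2 = f(2.030000, -1.093300) = 2.084695
  k3 = f(2.030000, -1.028990) = 2.221180
  k4 = f(2.160000, -0.722493) = 2.758004
  y ← -1.300000 + (0.26/6)·(k1 + 2k2 + 2k3 + k4) = -0.738411
y(2.16) ≈ -0.7384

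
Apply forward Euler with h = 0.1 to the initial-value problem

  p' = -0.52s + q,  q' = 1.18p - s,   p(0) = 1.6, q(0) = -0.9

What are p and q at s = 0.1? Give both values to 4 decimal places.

1.5100, -0.7112

Euler on (p,q): p_{n+1} = p_n + h·p', q_{n+1} = q_n + h·q'.
0.000000: (1.600000, -0.900000); f=(-0.900000, 1.888000) → (1.510000, -0.711200)
(p(0.1), q(0.1)) ≈ (1.5100, -0.7112)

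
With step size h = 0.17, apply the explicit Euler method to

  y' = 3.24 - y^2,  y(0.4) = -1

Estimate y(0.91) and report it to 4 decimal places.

Euler: y_{n+1} = y_n + h·f(x_n, y_n).
x=0.400000, y=-1.000000: f=2.240000 → y ← -1.000000 + 0.17·2.240000 = -0.619200
x=0.570000, y=-0.619200: f=2.856591 → y ← -0.619200 + 0.17·2.856591 = -0.133579
x=0.740000, y=-0.133579: f=3.222157 → y ← -0.133579 + 0.17·3.222157 = 0.414187
y(0.91) ≈ 0.4142

0.4142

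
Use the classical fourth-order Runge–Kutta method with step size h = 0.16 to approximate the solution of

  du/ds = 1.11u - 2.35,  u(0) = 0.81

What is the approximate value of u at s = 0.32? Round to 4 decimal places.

0.2526

RK4: k1 = f(s_n, u_n); k2 = f(s_n + h/2, u_n + (h/2)·k1); k3 = f(s_n + h/2, u_n + (h/2)·k2); k4 = f(s_n + h, u_n + h·k3); u_{n+1} = u_n + (h/6)·(k1 + 2k2 + 2k3 + k4).
s=0.000000, u=0.810000:
  k1 = f(0.000000, 0.810000) = -1.450900
  k2 = f(0.080000, 0.693928) = -1.579740
  k3 = f(0.080000, 0.683621) = -1.591181
  k4 = f(0.160000, 0.555411) = -1.733494
  u ← 0.810000 + (0.16/6)·(k1 + 2k2 + 2k3 + k4) = 0.555967
s=0.160000, u=0.555967:
  k1 = f(0.160000, 0.555967) = -1.732877
  k2 = f(0.240000, 0.417337) = -1.886756
  k3 = f(0.240000, 0.405027) = -1.900421
  k4 = f(0.320000, 0.251900) = -2.070391
  u ← 0.555967 + (0.16/6)·(k1 + 2k2 + 2k3 + k4) = 0.252564
u(0.32) ≈ 0.2526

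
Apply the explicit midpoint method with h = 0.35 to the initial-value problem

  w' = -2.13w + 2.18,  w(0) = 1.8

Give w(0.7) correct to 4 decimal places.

1.2436

Midpoint: k1 = f(x_n, w_n); k2 = f(x_n + h/2, w_n + (h/2)·k1); w_{n+1} = w_n + h·k2.
x=0.000000, w=1.800000:
  k1 = f(0.000000, 1.800000) = -1.654000
  k2 = f(0.175000, 1.510550) = -1.037471
  w ← 1.800000 + 0.35·(-1.037471) = 1.436885
x=0.350000, w=1.436885:
  k1 = f(0.350000, 1.436885) = -0.880565
  k2 = f(0.525000, 1.282786) = -0.552334
  w ← 1.436885 + 0.35·(-0.552334) = 1.243568
w(0.7) ≈ 1.2436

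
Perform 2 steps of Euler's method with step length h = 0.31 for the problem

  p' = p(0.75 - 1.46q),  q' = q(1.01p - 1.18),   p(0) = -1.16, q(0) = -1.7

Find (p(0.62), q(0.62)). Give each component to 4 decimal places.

Euler on (p,q): p_{n+1} = p_n + h·p', q_{n+1} = q_n + h·q'.
0.000000: (-1.160000, -1.700000); f=(-3.749120, 3.997720) → (-2.322227, -0.460707)
0.310000: (-2.322227, -0.460707); f=(-3.303675, 1.624199) → (-3.346366, 0.042795)
(p(0.62), q(0.62)) ≈ (-3.3464, 0.0428)

-3.3464, 0.0428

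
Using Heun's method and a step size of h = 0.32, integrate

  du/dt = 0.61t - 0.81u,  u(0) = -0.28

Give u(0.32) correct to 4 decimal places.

Heun: k1 = f(t_n, u_n); k2 = f(t_n + h, u_n + h·k1); u_{n+1} = u_n + (h/2)·(k1 + k2).
t=0.000000, u=-0.280000:
  k1 = f(0.000000, -0.280000) = 0.226800
  k2 = f(0.320000, -0.207424) = 0.363213
  u ← -0.280000 + (0.32/2)·(0.226800 + 0.363213) = -0.185598
u(0.32) ≈ -0.1856

-0.1856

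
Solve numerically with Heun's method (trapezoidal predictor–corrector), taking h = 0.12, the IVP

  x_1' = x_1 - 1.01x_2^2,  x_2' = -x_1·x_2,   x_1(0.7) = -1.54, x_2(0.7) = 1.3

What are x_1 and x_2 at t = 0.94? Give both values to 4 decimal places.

-2.6593, 2.0920

Heun on (x_1,x_2): k1 = f(t_n, state_n); k2 = f(t_n + h, state_n + h·k1); state_{n+1} = state_n + (h/2)·(k1 + k2).
0.700000: (-1.540000, 1.300000)
  k1 = (-3.246900, 2.002000)
  predictor → (-1.929628, 1.540240)
  k2 = (-4.325691, 2.972090)
  → (-1.994355, 1.598445)
0.820000: (-1.994355, 1.598445)
  k1 = (-4.574933, 3.187868)
  predictor → (-2.543347, 1.980990)
  k2 = (-6.506910, 5.038345)
  → (-2.659266, 2.092018)
(x_1(0.94), x_2(0.94)) ≈ (-2.6593, 2.0920)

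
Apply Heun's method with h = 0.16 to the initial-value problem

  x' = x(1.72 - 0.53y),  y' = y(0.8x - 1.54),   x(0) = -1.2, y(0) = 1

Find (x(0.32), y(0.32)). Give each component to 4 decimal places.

-1.8537, 0.4349

Heun on (x,y): k1 = f(t_n, state_n); k2 = f(t_n + h, state_n + h·k1); state_{n+1} = state_n + (h/2)·(k1 + k2).
0.000000: (-1.200000, 1.000000)
  k1 = (-1.428000, -2.500000)
  predictor → (-1.428480, 0.600000)
  k2 = (-2.002729, -1.609670)
  → (-1.474458, 0.671226)
0.160000: (-1.474458, 0.671226)
  k1 = (-2.011530, -1.825445)
  predictor → (-1.796303, 0.379155)
  k2 = (-2.728670, -1.128761)
  → (-1.853674, 0.434890)
(x(0.32), y(0.32)) ≈ (-1.8537, 0.4349)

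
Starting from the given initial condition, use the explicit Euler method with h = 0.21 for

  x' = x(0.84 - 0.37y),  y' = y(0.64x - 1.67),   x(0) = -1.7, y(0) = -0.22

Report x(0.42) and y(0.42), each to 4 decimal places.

Euler on (x,y): x_{n+1} = x_n + h·x', y_{n+1} = y_n + h·y'.
0.000000: (-1.700000, -0.220000); f=(-1.566380, 0.606760) → (-2.028940, -0.092580)
0.210000: (-2.028940, -0.092580); f=(-1.773810, 0.274827) → (-2.401440, -0.034867)
(x(0.42), y(0.42)) ≈ (-2.4014, -0.0349)

-2.4014, -0.0349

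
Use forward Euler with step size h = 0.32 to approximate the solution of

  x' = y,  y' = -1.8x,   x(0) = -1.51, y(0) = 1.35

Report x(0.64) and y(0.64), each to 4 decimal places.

-0.3677, 2.8407

Euler on (x,y): x_{n+1} = x_n + h·x', y_{n+1} = y_n + h·y'.
0.000000: (-1.510000, 1.350000); f=(1.350000, 2.718000) → (-1.078000, 2.219760)
0.320000: (-1.078000, 2.219760); f=(2.219760, 1.940400) → (-0.367677, 2.840688)
(x(0.64), y(0.64)) ≈ (-0.3677, 2.8407)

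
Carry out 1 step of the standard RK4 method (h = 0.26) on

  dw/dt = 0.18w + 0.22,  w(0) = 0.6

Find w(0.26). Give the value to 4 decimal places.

0.6873

RK4: k1 = f(t_n, w_n); k2 = f(t_n + h/2, w_n + (h/2)·k1); k3 = f(t_n + h/2, w_n + (h/2)·k2); k4 = f(t_n + h, w_n + h·k3); w_{n+1} = w_n + (h/6)·(k1 + 2k2 + 2k3 + k4).
t=0.000000, w=0.600000:
  k1 = f(0.000000, 0.600000) = 0.328000
  k2 = f(0.130000, 0.642640) = 0.335675
  k3 = f(0.130000, 0.643638) = 0.335855
  k4 = f(0.260000, 0.687322) = 0.343718
  w ← 0.600000 + (0.26/6)·(k1 + 2k2 + 2k3 + k4) = 0.687307
w(0.26) ≈ 0.6873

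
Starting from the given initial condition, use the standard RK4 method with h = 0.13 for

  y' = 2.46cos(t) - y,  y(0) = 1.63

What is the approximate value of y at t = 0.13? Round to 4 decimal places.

RK4: k1 = f(t_n, y_n); k2 = f(t_n + h/2, y_n + (h/2)·k1); k3 = f(t_n + h/2, y_n + (h/2)·k2); k4 = f(t_n + h, y_n + h·k3); y_{n+1} = y_n + (h/6)·(k1 + 2k2 + 2k3 + k4).
t=0.000000, y=1.630000:
  k1 = f(0.000000, 1.630000) = 0.830000
  k2 = f(0.065000, 1.683950) = 0.770855
  k3 = f(0.065000, 1.680106) = 0.774699
  k4 = f(0.130000, 1.730711) = 0.708531
  y ← 1.630000 + (0.13/6)·(k1 + 2k2 + 2k3 + k4) = 1.730309
y(0.13) ≈ 1.7303

1.7303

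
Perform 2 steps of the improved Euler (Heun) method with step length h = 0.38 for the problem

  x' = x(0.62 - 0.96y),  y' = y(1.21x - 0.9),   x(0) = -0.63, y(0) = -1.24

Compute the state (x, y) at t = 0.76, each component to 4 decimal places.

-1.5293, -0.3258

Heun on (x,y): k1 = f(t_n, state_n); k2 = f(t_n + h, state_n + h·k1); state_{n+1} = state_n + (h/2)·(k1 + k2).
0.000000: (-0.630000, -1.240000)
  k1 = (-1.140552, 2.061252)
  predictor → (-1.063410, -0.456724)
  k2 = (-1.125572, 0.998731)
  → (-1.060563, -0.658603)
0.380000: (-1.060563, -0.658603)
  k1 = (-1.328100, 1.437917)
  predictor → (-1.565242, -0.112195)
  k2 = (-1.139038, 0.313466)
  → (-1.529320, -0.325841)
(x(0.76), y(0.76)) ≈ (-1.5293, -0.3258)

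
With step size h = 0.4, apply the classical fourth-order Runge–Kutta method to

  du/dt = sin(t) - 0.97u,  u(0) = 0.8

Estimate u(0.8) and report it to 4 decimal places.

RK4: k1 = f(t_n, u_n); k2 = f(t_n + h/2, u_n + (h/2)·k1); k3 = f(t_n + h/2, u_n + (h/2)·k2); k4 = f(t_n + h, u_n + h·k3); u_{n+1} = u_n + (h/6)·(k1 + 2k2 + 2k3 + k4).
t=0.000000, u=0.800000:
  k1 = f(0.000000, 0.800000) = -0.776000
  k2 = f(0.200000, 0.644800) = -0.426787
  k3 = f(0.200000, 0.714643) = -0.494534
  k4 = f(0.400000, 0.602186) = -0.194702
  u ← 0.800000 + (0.4/6)·(k1 + 2k2 + 2k3 + k4) = 0.612444
t=0.400000, u=0.612444:
  k1 = f(0.400000, 0.612444) = -0.204652
  k2 = f(0.600000, 0.571513) = 0.010275
  k3 = f(0.600000, 0.614499) = -0.031421
  k4 = f(0.800000, 0.599875) = 0.135477
  u ← 0.612444 + (0.4/6)·(k1 + 2k2 + 2k3 + k4) = 0.605013
u(0.8) ≈ 0.6050

0.6050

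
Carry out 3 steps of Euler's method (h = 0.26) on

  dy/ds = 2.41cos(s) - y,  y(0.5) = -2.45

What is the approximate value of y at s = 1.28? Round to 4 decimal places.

Euler: y_{n+1} = y_n + h·f(s_n, y_n).
s=0.500000, y=-2.450000: f=4.564974 → y ← -2.450000 + 0.26·4.564974 = -1.263107
s=0.760000, y=-1.263107: f=3.009962 → y ← -1.263107 + 0.26·3.009962 = -0.480517
s=1.020000, y=-0.480517: f=1.741829 → y ← -0.480517 + 0.26·1.741829 = -0.027641
y(1.28) ≈ -0.0276

-0.0276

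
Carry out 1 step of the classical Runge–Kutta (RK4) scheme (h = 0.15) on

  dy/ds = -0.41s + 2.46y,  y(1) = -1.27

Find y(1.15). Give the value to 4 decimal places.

-1.9163

RK4: k1 = f(s_n, y_n); k2 = f(s_n + h/2, y_n + (h/2)·k1); k3 = f(s_n + h/2, y_n + (h/2)·k2); k4 = f(s_n + h, y_n + h·k3); y_{n+1} = y_n + (h/6)·(k1 + 2k2 + 2k3 + k4).
s=1.000000, y=-1.270000:
  k1 = f(1.000000, -1.270000) = -3.534200
  k2 = f(1.075000, -1.535065) = -4.217010
  k3 = f(1.075000, -1.586276) = -4.342988
  k4 = f(1.150000, -1.921448) = -5.198263
  y ← -1.270000 + (0.15/6)·(k1 + 2k2 + 2k3 + k4) = -1.916311
y(1.15) ≈ -1.9163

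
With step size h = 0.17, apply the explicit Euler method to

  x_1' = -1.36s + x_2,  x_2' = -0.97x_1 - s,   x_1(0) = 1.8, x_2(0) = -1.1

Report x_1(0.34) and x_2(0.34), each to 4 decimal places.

Euler on (x_1,x_2): x_1_{n+1} = x_1_n + h·x_1', x_2_{n+1} = x_2_n + h·x_2'.
0.000000: (1.800000, -1.100000); f=(-1.100000, -1.746000) → (1.613000, -1.396820)
0.170000: (1.613000, -1.396820); f=(-1.628020, -1.734610) → (1.336237, -1.691704)
(x_1(0.34), x_2(0.34)) ≈ (1.3362, -1.6917)

1.3362, -1.6917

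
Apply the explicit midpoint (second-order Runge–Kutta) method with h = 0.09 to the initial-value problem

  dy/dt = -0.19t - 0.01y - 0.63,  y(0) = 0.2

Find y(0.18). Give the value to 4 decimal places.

0.0833

Midpoint: k1 = f(t_n, y_n); k2 = f(t_n + h/2, y_n + (h/2)·k1); y_{n+1} = y_n + h·k2.
t=0.000000, y=0.200000:
  k1 = f(0.000000, 0.200000) = -0.632000
  k2 = f(0.045000, 0.171560) = -0.640266
  y ← 0.200000 + 0.09·(-0.640266) = 0.142376
t=0.090000, y=0.142376:
  k1 = f(0.090000, 0.142376) = -0.648524
  k2 = f(0.135000, 0.113193) = -0.656782
  y ← 0.142376 + 0.09·(-0.656782) = 0.083266
y(0.18) ≈ 0.0833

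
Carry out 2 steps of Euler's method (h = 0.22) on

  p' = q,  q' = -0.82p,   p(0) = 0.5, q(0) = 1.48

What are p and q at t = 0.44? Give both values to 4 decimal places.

Euler on (p,q): p_{n+1} = p_n + h·p', q_{n+1} = q_n + h·q'.
0.000000: (0.500000, 1.480000); f=(1.480000, -0.410000) → (0.825600, 1.389800)
0.220000: (0.825600, 1.389800); f=(1.389800, -0.676992) → (1.131356, 1.240862)
(p(0.44), q(0.44)) ≈ (1.1314, 1.2409)

1.1314, 1.2409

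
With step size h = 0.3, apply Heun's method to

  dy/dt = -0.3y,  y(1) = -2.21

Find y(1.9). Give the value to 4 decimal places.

Heun: k1 = f(t_n, y_n); k2 = f(t_n + h, y_n + h·k1); y_{n+1} = y_n + (h/2)·(k1 + k2).
t=1.000000, y=-2.210000:
  k1 = f(1.000000, -2.210000) = 0.663000
  k2 = f(1.300000, -2.011100) = 0.603330
  y ← -2.210000 + (0.3/2)·(0.663000 + 0.603330) = -2.020050
t=1.300000, y=-2.020050:
  k1 = f(1.300000, -2.020050) = 0.606015
  k2 = f(1.600000, -1.838246) = 0.551474
  y ← -2.020050 + (0.3/2)·(0.606015 + 0.551474) = -1.846427
t=1.600000, y=-1.846427:
  k1 = f(1.600000, -1.846427) = 0.553928
  k2 = f(1.900000, -1.680249) = 0.504075
  y ← -1.846427 + (0.3/2)·(0.553928 + 0.504075) = -1.687727
y(1.9) ≈ -1.6877

-1.6877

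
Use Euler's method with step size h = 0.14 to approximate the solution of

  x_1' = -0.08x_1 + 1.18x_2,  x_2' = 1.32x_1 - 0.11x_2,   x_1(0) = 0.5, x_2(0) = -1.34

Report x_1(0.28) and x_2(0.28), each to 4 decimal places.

0.0673, -1.1576

Euler on (x_1,x_2): x_1_{n+1} = x_1_n + h·x_1', x_2_{n+1} = x_2_n + h·x_2'.
0.000000: (0.500000, -1.340000); f=(-1.621200, 0.807400) → (0.273032, -1.226964)
0.140000: (0.273032, -1.226964); f=(-1.469660, 0.495368) → (0.067280, -1.157612)
(x_1(0.28), x_2(0.28)) ≈ (0.0673, -1.1576)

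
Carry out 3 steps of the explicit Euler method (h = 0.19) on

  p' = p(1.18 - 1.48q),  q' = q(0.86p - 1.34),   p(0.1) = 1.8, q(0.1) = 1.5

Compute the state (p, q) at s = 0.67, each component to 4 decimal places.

0.9009, 1.4244

Euler on (p,q): p_{n+1} = p_n + h·p', q_{n+1} = q_n + h·q'.
0.100000: (1.800000, 1.500000); f=(-1.872000, 0.312000) → (1.444320, 1.559280)
0.290000: (1.444320, 1.559280); f=(-1.628809, -0.152630) → (1.134846, 1.530280)
0.480000: (1.134846, 1.530280); f=(-1.231098, -0.557071) → (0.900938, 1.424437)
(p(0.67), q(0.67)) ≈ (0.9009, 1.4244)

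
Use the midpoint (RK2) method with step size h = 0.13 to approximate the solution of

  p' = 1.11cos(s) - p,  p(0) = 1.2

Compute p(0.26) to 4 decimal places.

Midpoint: k1 = f(s_n, p_n); k2 = f(s_n + h/2, p_n + (h/2)·k1); p_{n+1} = p_n + h·k2.
s=0.000000, p=1.200000:
  k1 = f(0.000000, 1.200000) = -0.090000
  k2 = f(0.065000, 1.194150) = -0.086494
  p ← 1.200000 + 0.13·(-0.086494) = 1.188756
s=0.130000, p=1.188756:
  k1 = f(0.130000, 1.188756) = -0.088122
  k2 = f(0.195000, 1.183028) = -0.094065
  p ← 1.188756 + 0.13·(-0.094065) = 1.176527
p(0.26) ≈ 1.1765

1.1765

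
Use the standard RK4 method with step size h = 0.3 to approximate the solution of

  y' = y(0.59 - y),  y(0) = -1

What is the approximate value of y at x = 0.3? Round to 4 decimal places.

-1.7745

RK4: k1 = f(x_n, y_n); k2 = f(x_n + h/2, y_n + (h/2)·k1); k3 = f(x_n + h/2, y_n + (h/2)·k2); k4 = f(x_n + h, y_n + h·k3); y_{n+1} = y_n + (h/6)·(k1 + 2k2 + 2k3 + k4).
x=0.000000, y=-1.000000:
  k1 = f(0.000000, -1.000000) = -1.590000
  k2 = f(0.150000, -1.238500) = -2.264597
  k3 = f(0.150000, -1.339690) = -2.585185
  k4 = f(0.300000, -1.775556) = -4.200175
  y ← -1.000000 + (0.3/6)·(k1 + 2k2 + 2k3 + k4) = -1.774487
y(0.3) ≈ -1.7745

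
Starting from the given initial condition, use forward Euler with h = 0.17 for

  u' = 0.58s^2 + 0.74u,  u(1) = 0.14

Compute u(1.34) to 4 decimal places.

0.4234

Euler: u_{n+1} = u_n + h·f(s_n, u_n).
s=1.000000, u=0.140000: f=0.683600 → u ← 0.140000 + 0.17·0.683600 = 0.256212
s=1.170000, u=0.256212: f=0.983559 → u ← 0.256212 + 0.17·0.983559 = 0.423417
u(1.34) ≈ 0.4234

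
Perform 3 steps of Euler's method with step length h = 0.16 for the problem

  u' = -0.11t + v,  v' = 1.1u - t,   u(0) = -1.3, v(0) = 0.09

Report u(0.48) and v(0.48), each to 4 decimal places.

-1.3788, -0.6725

Euler on (u,v): u_{n+1} = u_n + h·u', v_{n+1} = v_n + h·v'.
0.000000: (-1.300000, 0.090000); f=(0.090000, -1.430000) → (-1.285600, -0.138800)
0.160000: (-1.285600, -0.138800); f=(-0.156400, -1.574160) → (-1.310624, -0.390666)
0.320000: (-1.310624, -0.390666); f=(-0.425866, -1.761686) → (-1.378762, -0.672535)
(u(0.48), v(0.48)) ≈ (-1.3788, -0.6725)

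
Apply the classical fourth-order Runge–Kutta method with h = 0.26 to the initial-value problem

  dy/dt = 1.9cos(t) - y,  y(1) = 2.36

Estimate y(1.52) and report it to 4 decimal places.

1.6197

RK4: k1 = f(t_n, y_n); k2 = f(t_n + h/2, y_n + (h/2)·k1); k3 = f(t_n + h/2, y_n + (h/2)·k2); k4 = f(t_n + h, y_n + h·k3); y_{n+1} = y_n + (h/6)·(k1 + 2k2 + 2k3 + k4).
t=1.000000, y=2.360000:
  k1 = f(1.000000, 2.360000) = -1.333426
  k2 = f(1.130000, 2.186655) = -1.376001
  k3 = f(1.130000, 2.181120) = -1.370466
  k4 = f(1.260000, 2.003679) = -1.422627
  y ← 2.360000 + (0.26/6)·(k1 + 2k2 + 2k3 + k4) = 2.002544
t=1.260000, y=2.002544:
  k1 = f(1.260000, 2.002544) = -1.421492
  k2 = f(1.390000, 1.817750) = -1.476105
  k3 = f(1.390000, 1.810650) = -1.469006
  k4 = f(1.520000, 1.620602) = -1.524131
  y ← 2.002544 + (0.26/6)·(k1 + 2k2 + 2k3 + k4) = 1.619657
y(1.52) ≈ 1.6197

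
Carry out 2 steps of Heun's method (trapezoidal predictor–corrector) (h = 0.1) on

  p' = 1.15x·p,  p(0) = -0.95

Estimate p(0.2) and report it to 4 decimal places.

Heun: k1 = f(x_n, p_n); k2 = f(x_n + h, p_n + h·k1); p_{n+1} = p_n + (h/2)·(k1 + k2).
x=0.000000, p=-0.950000:
  k1 = f(0.000000, -0.950000) = 0.000000
  k2 = f(0.100000, -0.950000) = -0.109250
  p ← -0.950000 + (0.1/2)·(0.000000 + (-0.109250)) = -0.955462
x=0.100000, p=-0.955462:
  k1 = f(0.100000, -0.955462) = -0.109878
  k2 = f(0.200000, -0.966450) = -0.222284
  p ← -0.955462 + (0.1/2)·(-0.109878 + (-0.222284)) = -0.972071
p(0.2) ≈ -0.9721

-0.9721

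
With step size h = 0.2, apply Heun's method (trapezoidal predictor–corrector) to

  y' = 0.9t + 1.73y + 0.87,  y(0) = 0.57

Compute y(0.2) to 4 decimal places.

Heun: k1 = f(t_n, y_n); k2 = f(t_n + h, y_n + h·k1); y_{n+1} = y_n + (h/2)·(k1 + k2).
t=0.000000, y=0.570000:
  k1 = f(0.000000, 0.570000) = 1.856100
  k2 = f(0.200000, 0.941220) = 2.678311
  y ← 0.570000 + (0.2/2)·(1.856100 + 2.678311) = 1.023441
y(0.2) ≈ 1.0234

1.0234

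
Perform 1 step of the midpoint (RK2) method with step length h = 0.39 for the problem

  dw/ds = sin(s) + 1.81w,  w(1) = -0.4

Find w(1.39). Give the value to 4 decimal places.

Midpoint: k1 = f(s_n, w_n); k2 = f(s_n + h/2, w_n + (h/2)·k1); w_{n+1} = w_n + h·k2.
s=1.000000, w=-0.400000:
  k1 = f(1.000000, -0.400000) = 0.117471
  k2 = f(1.195000, -0.377093) = 0.247677
  w ← -0.400000 + 0.39·0.247677 = -0.303406
w(1.39) ≈ -0.3034

-0.3034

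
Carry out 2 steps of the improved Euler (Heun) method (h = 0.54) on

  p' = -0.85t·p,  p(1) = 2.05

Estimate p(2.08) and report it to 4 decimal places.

0.6017

Heun: k1 = f(t_n, p_n); k2 = f(t_n + h, p_n + h·k1); p_{n+1} = p_n + (h/2)·(k1 + k2).
t=1.000000, p=2.050000:
  k1 = f(1.000000, 2.050000) = -1.742500
  k2 = f(1.540000, 1.109050) = -1.451746
  p ← 2.050000 + (0.54/2)·(-1.742500 + (-1.451746)) = 1.187553
t=1.540000, p=1.187553:
  k1 = f(1.540000, 1.187553) = -1.554507
  k2 = f(2.080000, 0.348119) = -0.615475
  p ← 1.187553 + (0.54/2)·(-1.554507 + (-0.615475)) = 0.601658
p(2.08) ≈ 0.6017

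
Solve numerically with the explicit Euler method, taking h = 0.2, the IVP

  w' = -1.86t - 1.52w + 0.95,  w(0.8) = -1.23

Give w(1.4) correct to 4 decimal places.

Euler: w_{n+1} = w_n + h·f(t_n, w_n).
t=0.800000, w=-1.230000: f=1.331600 → w ← -1.230000 + 0.2·1.331600 = -0.963680
t=1.000000, w=-0.963680: f=0.554794 → w ← -0.963680 + 0.2·0.554794 = -0.852721
t=1.200000, w=-0.852721: f=0.014136 → w ← -0.852721 + 0.2·0.014136 = -0.849894
w(1.4) ≈ -0.8499

-0.8499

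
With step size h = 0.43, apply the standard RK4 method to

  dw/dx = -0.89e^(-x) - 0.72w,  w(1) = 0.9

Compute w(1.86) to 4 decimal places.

RK4: k1 = f(x_n, w_n); k2 = f(x_n + h/2, w_n + (h/2)·k1); k3 = f(x_n + h/2, w_n + (h/2)·k2); k4 = f(x_n + h, w_n + h·k3); w_{n+1} = w_n + (h/6)·(k1 + 2k2 + 2k3 + k4).
x=1.000000, w=0.900000:
  k1 = f(1.000000, 0.900000) = -0.975413
  k2 = f(1.215000, 0.690286) = -0.761078
  k3 = f(1.215000, 0.736368) = -0.794257
  k4 = f(1.430000, 0.558469) = -0.615083
  w ← 0.900000 + (0.43/6)·(k1 + 2k2 + 2k3 + k4) = 0.563083
x=1.430000, w=0.563083:
  k1 = f(1.430000, 0.563083) = -0.618405
  k2 = f(1.645000, 0.430126) = -0.481472
  k3 = f(1.645000, 0.459567) = -0.502669
  k4 = f(1.860000, 0.346935) = -0.388342
  w ← 0.563083 + (0.43/6)·(k1 + 2k2 + 2k3 + k4) = 0.349873
w(1.86) ≈ 0.3499

0.3499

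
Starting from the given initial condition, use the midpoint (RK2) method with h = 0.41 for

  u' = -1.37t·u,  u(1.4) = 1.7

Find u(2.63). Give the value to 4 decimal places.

Midpoint: k1 = f(t_n, u_n); k2 = f(t_n + h/2, u_n + (h/2)·k1); u_{n+1} = u_n + h·k2.
t=1.400000, u=1.700000:
  k1 = f(1.400000, 1.700000) = -3.260600
  k2 = f(1.605000, 1.031577) = -2.268283
  u ← 1.700000 + 0.41·(-2.268283) = 0.770004
t=1.810000, u=0.770004:
  k1 = f(1.810000, 0.770004) = -1.909379
  k2 = f(2.015000, 0.378581) = -1.045093
  u ← 0.770004 + 0.41·(-1.045093) = 0.341516
t=2.220000, u=0.341516:
  k1 = f(2.220000, 0.341516) = -1.038687
  k2 = f(2.425000, 0.128585) = -0.427192
  u ← 0.341516 + 0.41·(-0.427192) = 0.166367
u(2.63) ≈ 0.1664

0.1664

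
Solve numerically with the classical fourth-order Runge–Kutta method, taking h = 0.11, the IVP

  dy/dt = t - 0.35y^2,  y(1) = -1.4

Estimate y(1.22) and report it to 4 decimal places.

RK4: k1 = f(t_n, y_n); k2 = f(t_n + h/2, y_n + (h/2)·k1); k3 = f(t_n + h/2, y_n + (h/2)·k2); k4 = f(t_n + h, y_n + h·k3); y_{n+1} = y_n + (h/6)·(k1 + 2k2 + 2k3 + k4).
t=1.000000, y=-1.400000:
  k1 = f(1.000000, -1.400000) = 0.314000
  k2 = f(1.055000, -1.382730) = 0.385820
  k3 = f(1.055000, -1.378780) = 0.389638
  k4 = f(1.110000, -1.357140) = 0.465360
  y ← -1.400000 + (0.11/6)·(k1 + 2k2 + 2k3 + k4) = -1.357278
t=1.110000, y=-1.357278:
  k1 = f(1.110000, -1.357278) = 0.465229
  k2 = f(1.165000, -1.331691) = 0.544310
  k3 = f(1.165000, -1.327341) = 0.548358
  k4 = f(1.220000, -1.296959) = 0.631264
  y ← -1.357278 + (0.11/6)·(k1 + 2k2 + 2k3 + k4) = -1.297111
y(1.22) ≈ -1.2971

-1.2971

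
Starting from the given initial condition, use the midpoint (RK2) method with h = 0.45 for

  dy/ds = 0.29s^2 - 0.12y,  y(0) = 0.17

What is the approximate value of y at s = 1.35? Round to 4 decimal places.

0.3685

Midpoint: k1 = f(s_n, y_n); k2 = f(s_n + h/2, y_n + (h/2)·k1); y_{n+1} = y_n + h·k2.
s=0.000000, y=0.170000:
  k1 = f(0.000000, 0.170000) = -0.020400
  k2 = f(0.225000, 0.165410) = -0.005168
  y ← 0.170000 + 0.45·(-0.005168) = 0.167674
s=0.450000, y=0.167674:
  k1 = f(0.450000, 0.167674) = 0.038604
  k2 = f(0.675000, 0.176360) = 0.110968
  y ← 0.167674 + 0.45·0.110968 = 0.217610
s=0.900000, y=0.217610:
  k1 = f(0.900000, 0.217610) = 0.208787
  k2 = f(1.125000, 0.264587) = 0.335281
  y ← 0.217610 + 0.45·0.335281 = 0.368486
y(1.35) ≈ 0.3685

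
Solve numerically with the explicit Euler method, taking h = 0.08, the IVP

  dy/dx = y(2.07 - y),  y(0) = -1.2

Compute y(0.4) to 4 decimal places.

-5.1123

Euler: y_{n+1} = y_n + h·f(x_n, y_n).
x=0.000000, y=-1.200000: f=-3.924000 → y ← -1.200000 + 0.08·(-3.924000) = -1.513920
x=0.080000, y=-1.513920: f=-5.425768 → y ← -1.513920 + 0.08·(-5.425768) = -1.947981
x=0.160000, y=-1.947981: f=-7.826953 → y ← -1.947981 + 0.08·(-7.826953) = -2.574138
x=0.240000, y=-2.574138: f=-11.954650 → y ← -2.574138 + 0.08·(-11.954650) = -3.530510
x=0.320000, y=-3.530510: f=-19.772654 → y ← -3.530510 + 0.08·(-19.772654) = -5.112322
y(0.4) ≈ -5.1123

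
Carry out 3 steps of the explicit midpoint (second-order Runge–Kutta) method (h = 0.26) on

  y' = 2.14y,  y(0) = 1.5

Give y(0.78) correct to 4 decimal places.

7.5160

Midpoint: k1 = f(t_n, y_n); k2 = f(t_n + h/2, y_n + (h/2)·k1); y_{n+1} = y_n + h·k2.
t=0.000000, y=1.500000:
  k1 = f(0.000000, 1.500000) = 3.210000
  k2 = f(0.130000, 1.917300) = 4.103022
  y ← 1.500000 + 0.26·4.103022 = 2.566786
t=0.260000, y=2.566786:
  k1 = f(0.260000, 2.566786) = 5.492921
  k2 = f(0.390000, 3.280866) = 7.021052
  y ← 2.566786 + 0.26·7.021052 = 4.392259
t=0.520000, y=4.392259:
  k1 = f(0.520000, 4.392259) = 9.399435
  k2 = f(0.650000, 5.614186) = 12.014358
  y ← 4.392259 + 0.26·12.014358 = 7.515992
y(0.78) ≈ 7.5160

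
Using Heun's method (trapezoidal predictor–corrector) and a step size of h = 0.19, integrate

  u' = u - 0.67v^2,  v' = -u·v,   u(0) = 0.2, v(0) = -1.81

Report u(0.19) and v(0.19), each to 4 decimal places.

Heun on (u,v): k1 = f(t_n, state_n); k2 = f(t_n + h, state_n + h·k1); state_{n+1} = state_n + (h/2)·(k1 + k2).
0.000000: (0.200000, -1.810000)
  k1 = (-1.994987, 0.362000)
  predictor → (-0.179048, -1.741220)
  k2 = (-2.210385, -0.311761)
  → (-0.199510, -1.805227)
(u(0.19), v(0.19)) ≈ (-0.1995, -1.8052)

-0.1995, -1.8052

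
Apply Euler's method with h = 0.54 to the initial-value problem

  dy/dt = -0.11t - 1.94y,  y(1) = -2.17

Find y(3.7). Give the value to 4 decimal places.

-0.1806

Euler: y_{n+1} = y_n + h·f(t_n, y_n).
t=1.000000, y=-2.170000: f=4.099800 → y ← -2.170000 + 0.54·4.099800 = 0.043892
t=1.540000, y=0.043892: f=-0.254550 → y ← 0.043892 + 0.54·(-0.254550) = -0.093565
t=2.080000, y=-0.093565: f=-0.047283 → y ← -0.093565 + 0.54·(-0.047283) = -0.119098
t=2.620000, y=-0.119098: f=-0.057149 → y ← -0.119098 + 0.54·(-0.057149) = -0.149959
t=3.160000, y=-0.149959: f=-0.056680 → y ← -0.149959 + 0.54·(-0.056680) = -0.180566
y(3.7) ≈ -0.1806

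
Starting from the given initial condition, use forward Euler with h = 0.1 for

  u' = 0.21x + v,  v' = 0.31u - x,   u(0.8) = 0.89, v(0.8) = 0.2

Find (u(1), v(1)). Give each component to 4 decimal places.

0.9605, 0.0863

Euler on (u,v): u_{n+1} = u_n + h·u', v_{n+1} = v_n + h·v'.
0.800000: (0.890000, 0.200000); f=(0.368000, -0.524100) → (0.926800, 0.147590)
0.900000: (0.926800, 0.147590); f=(0.336590, -0.612692) → (0.960459, 0.086321)
(u(1), v(1)) ≈ (0.9605, 0.0863)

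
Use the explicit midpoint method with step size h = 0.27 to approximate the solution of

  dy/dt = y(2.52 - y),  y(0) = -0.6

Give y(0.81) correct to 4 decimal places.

Midpoint: k1 = f(t_n, y_n); k2 = f(t_n + h/2, y_n + (h/2)·k1); y_{n+1} = y_n + h·k2.
t=0.000000, y=-0.600000:
  k1 = f(0.000000, -0.600000) = -1.872000
  k2 = f(0.135000, -0.852720) = -2.875986
  y ← -0.600000 + 0.27·(-2.875986) = -1.376516
t=0.270000, y=-1.376516:
  k1 = f(0.270000, -1.376516) = -5.363617
  k2 = f(0.405000, -2.100605) = -9.706063
  y ← -1.376516 + 0.27·(-9.706063) = -3.997153
t=0.540000, y=-3.997153:
  k1 = f(0.540000, -3.997153) = -26.050059
  k2 = f(0.675000, -7.513911) = -75.393915
  y ← -3.997153 + 0.27·(-75.393915) = -24.353510
y(0.81) ≈ -24.3535

-24.3535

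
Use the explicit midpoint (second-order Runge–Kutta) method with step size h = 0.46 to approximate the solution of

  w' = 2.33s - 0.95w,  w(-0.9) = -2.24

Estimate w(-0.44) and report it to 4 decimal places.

-1.9823

Midpoint: k1 = f(s_n, w_n); k2 = f(s_n + h/2, w_n + (h/2)·k1); w_{n+1} = w_n + h·k2.
s=-0.900000, w=-2.240000:
  k1 = f(-0.900000, -2.240000) = 0.031000
  k2 = f(-0.670000, -2.232870) = 0.560126
  w ← -2.240000 + 0.46·0.560126 = -1.982342
w(-0.44) ≈ -1.9823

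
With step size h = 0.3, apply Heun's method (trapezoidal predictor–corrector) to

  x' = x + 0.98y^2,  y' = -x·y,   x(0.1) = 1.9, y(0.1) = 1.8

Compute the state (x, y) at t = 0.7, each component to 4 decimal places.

4.5397, 0.4416

Heun on (x,y): k1 = f(t_n, state_n); k2 = f(t_n + h, state_n + h·k1); state_{n+1} = state_n + (h/2)·(k1 + k2).
0.100000: (1.900000, 1.800000)
  k1 = (5.075200, -3.420000)
  predictor → (3.422560, 0.774000)
  k2 = (4.009654, -2.649061)
  → (3.262728, 0.889641)
0.400000: (3.262728, 0.889641)
  k1 = (4.038360, -2.902656)
  predictor → (4.474236, 0.018844)
  k2 = (4.474584, -0.084312)
  → (4.539670, 0.441596)
(x(0.7), y(0.7)) ≈ (4.5397, 0.4416)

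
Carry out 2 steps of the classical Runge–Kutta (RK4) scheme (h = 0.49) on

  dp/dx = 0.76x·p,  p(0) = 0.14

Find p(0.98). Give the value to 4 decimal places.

0.2017

RK4: k1 = f(x_n, p_n); k2 = f(x_n + h/2, p_n + (h/2)·k1); k3 = f(x_n + h/2, p_n + (h/2)·k2); k4 = f(x_n + h, p_n + h·k3); p_{n+1} = p_n + (h/6)·(k1 + 2k2 + 2k3 + k4).
x=0.000000, p=0.140000:
  k1 = f(0.000000, 0.140000) = 0.000000
  k2 = f(0.245000, 0.140000) = 0.026068
  k3 = f(0.245000, 0.146387) = 0.027257
  k4 = f(0.490000, 0.153356) = 0.057110
  p ← 0.140000 + (0.49/6)·(k1 + 2k2 + 2k3 + k4) = 0.153374
x=0.490000, p=0.153374:
  k1 = f(0.490000, 0.153374) = 0.057116
  k2 = f(0.735000, 0.167367) = 0.093491
  k3 = f(0.735000, 0.176279) = 0.098470
  k4 = f(0.980000, 0.201624) = 0.150169
  p ← 0.153374 + (0.49/6)·(k1 + 2k2 + 2k3 + k4) = 0.201656
p(0.98) ≈ 0.2017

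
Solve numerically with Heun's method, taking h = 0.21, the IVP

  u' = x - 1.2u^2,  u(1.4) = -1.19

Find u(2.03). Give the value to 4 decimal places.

Heun: k1 = f(x_n, u_n); k2 = f(x_n + h, u_n + h·k1); u_{n+1} = u_n + (h/2)·(k1 + k2).
x=1.400000, u=-1.190000:
  k1 = f(1.400000, -1.190000) = -0.299320
  k2 = f(1.610000, -1.252857) = -0.273581
  u ← -1.190000 + (0.21/2)·(-0.299320 + (-0.273581)) = -1.250155
x=1.610000, u=-1.250155:
  k1 = f(1.610000, -1.250155) = -0.265464
  k2 = f(1.820000, -1.305902) = -0.226456
  u ← -1.250155 + (0.21/2)·(-0.265464 + (-0.226456)) = -1.301806
x=1.820000, u=-1.301806:
  k1 = f(1.820000, -1.301806) = -0.213639
  k2 = f(2.030000, -1.346671) = -0.146226
  u ← -1.301806 + (0.21/2)·(-0.213639 + (-0.146226)) = -1.339592
u(2.03) ≈ -1.3396

-1.3396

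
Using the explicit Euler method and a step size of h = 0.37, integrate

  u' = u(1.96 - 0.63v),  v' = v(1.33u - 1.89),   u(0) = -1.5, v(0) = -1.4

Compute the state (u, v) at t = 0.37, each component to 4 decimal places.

Euler on (u,v): u_{n+1} = u_n + h·u', v_{n+1} = v_n + h·v'.
0.000000: (-1.500000, -1.400000); f=(-4.263000, 5.439000) → (-3.077310, 0.612430)
(u(0.37), v(0.37)) ≈ (-3.0773, 0.6124)

-3.0773, 0.6124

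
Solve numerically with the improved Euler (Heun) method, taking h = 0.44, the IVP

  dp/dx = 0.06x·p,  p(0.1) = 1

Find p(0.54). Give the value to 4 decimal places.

Heun: k1 = f(x_n, p_n); k2 = f(x_n + h, p_n + h·k1); p_{n+1} = p_n + (h/2)·(k1 + k2).
x=0.100000, p=1.000000:
  k1 = f(0.100000, 1.000000) = 0.006000
  k2 = f(0.540000, 1.002640) = 0.032486
  p ← 1.000000 + (0.44/2)·(0.006000 + 0.032486) = 1.008467
p(0.54) ≈ 1.0085

1.0085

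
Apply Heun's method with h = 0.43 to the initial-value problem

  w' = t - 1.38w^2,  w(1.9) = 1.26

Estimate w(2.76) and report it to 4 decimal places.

1.4028

Heun: k1 = f(t_n, w_n); k2 = f(t_n + h, w_n + h·k1); w_{n+1} = w_n + (h/2)·(k1 + k2).
t=1.900000, w=1.260000:
  k1 = f(1.900000, 1.260000) = -0.290888
  k2 = f(2.330000, 1.134918) = 0.552506
  w ← 1.260000 + (0.43/2)·(-0.290888 + 0.552506) = 1.316248
t=2.330000, w=1.316248:
  k1 = f(2.330000, 1.316248) = -0.060862
  k2 = f(2.760000, 1.290077) = 0.463267
  w ← 1.316248 + (0.43/2)·(-0.060862 + 0.463267) = 1.402765
w(2.76) ≈ 1.4028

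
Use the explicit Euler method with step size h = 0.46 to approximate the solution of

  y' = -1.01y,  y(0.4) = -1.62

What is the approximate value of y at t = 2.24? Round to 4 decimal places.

-0.1331

Euler: y_{n+1} = y_n + h·f(t_n, y_n).
t=0.400000, y=-1.620000: f=1.636200 → y ← -1.620000 + 0.46·1.636200 = -0.867348
t=0.860000, y=-0.867348: f=0.876021 → y ← -0.867348 + 0.46·0.876021 = -0.464378
t=1.320000, y=-0.464378: f=0.469022 → y ← -0.464378 + 0.46·0.469022 = -0.248628
t=1.780000, y=-0.248628: f=0.251114 → y ← -0.248628 + 0.46·0.251114 = -0.133115
y(2.24) ≈ -0.1331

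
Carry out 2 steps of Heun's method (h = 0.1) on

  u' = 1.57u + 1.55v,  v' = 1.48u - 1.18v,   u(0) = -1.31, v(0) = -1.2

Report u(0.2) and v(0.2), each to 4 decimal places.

-2.2524, -1.4129

Heun on (u,v): k1 = f(t_n, state_n); k2 = f(t_n + h, state_n + h·k1); state_{n+1} = state_n + (h/2)·(k1 + k2).
0.000000: (-1.310000, -1.200000)
  k1 = (-3.916700, -0.522800)
  predictor → (-1.701670, -1.252280)
  k2 = (-4.612656, -1.040781)
  → (-1.736468, -1.278179)
0.100000: (-1.736468, -1.278179)
  k1 = (-4.707432, -1.061721)
  predictor → (-2.207211, -1.384351)
  k2 = (-5.611066, -1.633138)
  → (-2.252393, -1.412922)
(u(0.2), v(0.2)) ≈ (-2.2524, -1.4129)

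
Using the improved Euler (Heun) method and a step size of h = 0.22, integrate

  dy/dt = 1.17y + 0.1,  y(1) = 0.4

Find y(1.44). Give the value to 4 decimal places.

Heun: k1 = f(t_n, y_n); k2 = f(t_n + h, y_n + h·k1); y_{n+1} = y_n + (h/2)·(k1 + k2).
t=1.000000, y=0.400000:
  k1 = f(1.000000, 0.400000) = 0.568000
  k2 = f(1.220000, 0.524960) = 0.714203
  y ← 0.400000 + (0.22/2)·(0.568000 + 0.714203) = 0.541042
t=1.220000, y=0.541042:
  k1 = f(1.220000, 0.541042) = 0.733020
  k2 = f(1.440000, 0.702307) = 0.921699
  y ← 0.541042 + (0.22/2)·(0.733020 + 0.921699) = 0.723061
y(1.44) ≈ 0.7231

0.7231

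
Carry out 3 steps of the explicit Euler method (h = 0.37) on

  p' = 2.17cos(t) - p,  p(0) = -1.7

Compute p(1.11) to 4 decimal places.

Euler: p_{n+1} = p_n + h·f(t_n, p_n).
t=0.000000, p=-1.700000: f=3.870000 → p ← -1.700000 + 0.37·3.870000 = -0.268100
t=0.370000, p=-0.268100: f=2.291250 → p ← -0.268100 + 0.37·2.291250 = 0.579663
t=0.740000, p=0.579663: f=1.022814 → p ← 0.579663 + 0.37·1.022814 = 0.958104
p(1.11) ≈ 0.9581

0.9581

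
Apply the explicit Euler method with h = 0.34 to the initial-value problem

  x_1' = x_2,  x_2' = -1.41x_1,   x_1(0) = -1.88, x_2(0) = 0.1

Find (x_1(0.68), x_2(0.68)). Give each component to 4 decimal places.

-1.5056, 1.8862

Euler on (x_1,x_2): x_1_{n+1} = x_1_n + h·x_1', x_2_{n+1} = x_2_n + h·x_2'.
0.000000: (-1.880000, 0.100000); f=(0.100000, 2.650800) → (-1.846000, 1.001272)
0.340000: (-1.846000, 1.001272); f=(1.001272, 2.602860) → (-1.505568, 1.886244)
(x_1(0.68), x_2(0.68)) ≈ (-1.5056, 1.8862)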